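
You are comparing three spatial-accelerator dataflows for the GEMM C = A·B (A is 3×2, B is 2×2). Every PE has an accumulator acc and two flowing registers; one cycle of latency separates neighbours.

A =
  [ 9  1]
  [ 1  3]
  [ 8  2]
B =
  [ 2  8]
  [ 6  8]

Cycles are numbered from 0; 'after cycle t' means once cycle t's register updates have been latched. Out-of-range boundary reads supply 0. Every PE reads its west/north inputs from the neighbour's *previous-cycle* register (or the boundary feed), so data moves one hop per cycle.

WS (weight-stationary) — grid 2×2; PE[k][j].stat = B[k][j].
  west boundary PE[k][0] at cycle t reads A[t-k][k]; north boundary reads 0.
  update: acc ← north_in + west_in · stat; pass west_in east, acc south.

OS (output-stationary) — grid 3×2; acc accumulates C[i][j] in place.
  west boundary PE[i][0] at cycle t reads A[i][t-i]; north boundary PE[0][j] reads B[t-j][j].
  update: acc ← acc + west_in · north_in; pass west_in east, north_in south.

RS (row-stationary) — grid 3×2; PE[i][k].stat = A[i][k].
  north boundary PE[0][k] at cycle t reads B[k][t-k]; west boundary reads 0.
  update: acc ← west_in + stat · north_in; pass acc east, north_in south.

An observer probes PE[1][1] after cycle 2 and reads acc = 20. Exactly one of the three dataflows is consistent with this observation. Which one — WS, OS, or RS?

WS [2×2] PE[1][1] across cycles:
  t=0 PE[1][1]: acc=0 h=0 v=0
  t=1 PE[1][1]: acc=0 h=0 v=0
  t=2 PE[1][1]: acc=80 h=1 v=80
OS [3×2] PE[1][1] across cycles:
  t=0 PE[1][1]: acc=0 h=0 v=0
  t=1 PE[1][1]: acc=0 h=0 v=0
  t=2 PE[1][1]: acc=8 h=1 v=8
RS [3×2] PE[1][1] across cycles:
  t=0 PE[1][1]: acc=0 h=0 v=0
  t=1 PE[1][1]: acc=0 h=0 v=0
  t=2 PE[1][1]: acc=20 h=20 v=6

dataflow = RS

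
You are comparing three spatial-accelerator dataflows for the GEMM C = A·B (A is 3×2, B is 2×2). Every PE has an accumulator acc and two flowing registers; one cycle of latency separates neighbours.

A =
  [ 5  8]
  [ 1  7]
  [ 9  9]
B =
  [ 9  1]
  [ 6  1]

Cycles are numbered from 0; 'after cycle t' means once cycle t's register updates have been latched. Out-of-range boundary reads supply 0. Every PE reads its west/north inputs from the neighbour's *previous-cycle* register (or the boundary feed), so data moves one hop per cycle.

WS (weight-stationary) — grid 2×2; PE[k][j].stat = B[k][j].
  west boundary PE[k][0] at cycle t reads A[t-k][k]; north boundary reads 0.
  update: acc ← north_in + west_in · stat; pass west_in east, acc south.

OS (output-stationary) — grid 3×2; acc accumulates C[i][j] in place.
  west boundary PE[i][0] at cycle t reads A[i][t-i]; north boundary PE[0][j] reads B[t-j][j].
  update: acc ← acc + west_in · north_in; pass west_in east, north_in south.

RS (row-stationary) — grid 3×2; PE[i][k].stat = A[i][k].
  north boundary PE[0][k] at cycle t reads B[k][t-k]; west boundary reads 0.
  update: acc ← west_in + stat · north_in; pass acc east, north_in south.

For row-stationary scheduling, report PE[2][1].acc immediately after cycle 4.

PE[2][1].acc = 18

RS (3×2). Following PE[2][1] plus its west/north inputs:
  cycle 0: PE[1][1] → acc 0, east 0, south 0
  cycle 0: PE[2][0] → acc 0, east 0, south 0
  cycle 0: PE[2][1] → acc 0, east 0, south 0
  cycle 1: PE[1][1] → acc 0, east 0, south 0
  cycle 1: PE[2][0] → acc 0, east 0, south 0
  cycle 1: PE[2][1] → acc 0, east 0, south 0
  cycle 2: PE[1][1] → acc 51, east 51, south 6
  cycle 2: PE[2][0] → acc 81, east 81, south 9
  cycle 2: PE[2][1] → acc 0, east 0, south 0
  cycle 3: PE[1][1] → acc 8, east 8, south 1
  cycle 3: PE[2][0] → acc 9, east 9, south 1
  cycle 3: PE[2][1] → acc 135, east 135, south 6
  cycle 4: PE[1][1] → acc 0, east 0, south 0
  cycle 4: PE[2][0] → acc 0, east 0, south 0
  cycle 4: PE[2][1] → acc 18, east 18, south 1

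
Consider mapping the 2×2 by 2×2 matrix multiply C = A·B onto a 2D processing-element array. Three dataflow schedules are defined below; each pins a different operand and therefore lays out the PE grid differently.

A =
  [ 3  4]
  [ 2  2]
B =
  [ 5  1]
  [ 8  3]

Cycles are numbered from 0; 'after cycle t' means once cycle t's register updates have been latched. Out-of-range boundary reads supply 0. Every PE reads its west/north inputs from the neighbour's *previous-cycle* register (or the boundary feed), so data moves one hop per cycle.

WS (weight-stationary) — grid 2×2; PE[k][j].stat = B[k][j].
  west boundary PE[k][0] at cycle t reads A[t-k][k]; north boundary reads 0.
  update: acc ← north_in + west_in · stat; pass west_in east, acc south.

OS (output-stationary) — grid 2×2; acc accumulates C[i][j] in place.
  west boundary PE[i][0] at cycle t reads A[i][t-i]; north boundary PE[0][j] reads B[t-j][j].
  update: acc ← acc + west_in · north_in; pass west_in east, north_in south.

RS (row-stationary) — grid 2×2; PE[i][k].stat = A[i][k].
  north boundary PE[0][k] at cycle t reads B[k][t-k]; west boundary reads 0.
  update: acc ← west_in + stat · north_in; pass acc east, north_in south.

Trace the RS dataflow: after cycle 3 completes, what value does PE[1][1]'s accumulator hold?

PE[1][1].acc = 8

RS 2×2: PE[1][1] cycle-by-cycle (with neighbour feeds):
  c0 r0c1: 0 / 0 / 0
  c0 r1c0: 0 / 0 / 0
  c0 r1c1: 0 / 0 / 0
  c1 r0c1: 47 / 47 / 8
  c1 r1c0: 10 / 10 / 5
  c1 r1c1: 0 / 0 / 0
  c2 r0c1: 15 / 15 / 3
  c2 r1c0: 2 / 2 / 1
  c2 r1c1: 26 / 26 / 8
  c3 r0c1: 0 / 0 / 0
  c3 r1c0: 0 / 0 / 0
  c3 r1c1: 8 / 8 / 3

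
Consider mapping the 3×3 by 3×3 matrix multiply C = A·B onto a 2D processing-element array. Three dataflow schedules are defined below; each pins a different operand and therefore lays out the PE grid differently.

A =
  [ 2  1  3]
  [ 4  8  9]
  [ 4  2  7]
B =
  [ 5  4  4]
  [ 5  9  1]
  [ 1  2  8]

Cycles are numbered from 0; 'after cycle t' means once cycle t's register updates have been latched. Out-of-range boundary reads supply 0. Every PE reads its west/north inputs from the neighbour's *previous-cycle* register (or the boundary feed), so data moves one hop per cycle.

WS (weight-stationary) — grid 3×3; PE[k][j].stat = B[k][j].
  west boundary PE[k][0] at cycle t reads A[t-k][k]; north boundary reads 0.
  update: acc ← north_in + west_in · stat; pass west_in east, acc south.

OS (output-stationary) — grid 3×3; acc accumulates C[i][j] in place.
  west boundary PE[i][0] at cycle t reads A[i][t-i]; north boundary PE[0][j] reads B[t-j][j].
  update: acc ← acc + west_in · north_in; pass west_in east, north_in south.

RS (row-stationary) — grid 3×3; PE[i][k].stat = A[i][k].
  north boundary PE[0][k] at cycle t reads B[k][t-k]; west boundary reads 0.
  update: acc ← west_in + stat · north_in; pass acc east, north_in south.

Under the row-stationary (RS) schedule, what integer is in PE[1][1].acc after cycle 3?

RS on a 3×3 grid — tracing PE[1][1] and its feeders:
  step 0 · PE0,1: acc=0; fwd→0 fwd↓0
  step 0 · PE1,0: acc=0; fwd→0 fwd↓0
  step 0 · PE1,1: acc=0; fwd→0 fwd↓0
  step 1 · PE0,1: acc=15; fwd→15 fwd↓5
  step 1 · PE1,0: acc=20; fwd→20 fwd↓5
  step 1 · PE1,1: acc=0; fwd→0 fwd↓0
  step 2 · PE0,1: acc=17; fwd→17 fwd↓9
  step 2 · PE1,0: acc=16; fwd→16 fwd↓4
  step 2 · PE1,1: acc=60; fwd→60 fwd↓5
  step 3 · PE0,1: acc=9; fwd→9 fwd↓1
  step 3 · PE1,0: acc=16; fwd→16 fwd↓4
  step 3 · PE1,1: acc=88; fwd→88 fwd↓9

PE[1][1].acc = 88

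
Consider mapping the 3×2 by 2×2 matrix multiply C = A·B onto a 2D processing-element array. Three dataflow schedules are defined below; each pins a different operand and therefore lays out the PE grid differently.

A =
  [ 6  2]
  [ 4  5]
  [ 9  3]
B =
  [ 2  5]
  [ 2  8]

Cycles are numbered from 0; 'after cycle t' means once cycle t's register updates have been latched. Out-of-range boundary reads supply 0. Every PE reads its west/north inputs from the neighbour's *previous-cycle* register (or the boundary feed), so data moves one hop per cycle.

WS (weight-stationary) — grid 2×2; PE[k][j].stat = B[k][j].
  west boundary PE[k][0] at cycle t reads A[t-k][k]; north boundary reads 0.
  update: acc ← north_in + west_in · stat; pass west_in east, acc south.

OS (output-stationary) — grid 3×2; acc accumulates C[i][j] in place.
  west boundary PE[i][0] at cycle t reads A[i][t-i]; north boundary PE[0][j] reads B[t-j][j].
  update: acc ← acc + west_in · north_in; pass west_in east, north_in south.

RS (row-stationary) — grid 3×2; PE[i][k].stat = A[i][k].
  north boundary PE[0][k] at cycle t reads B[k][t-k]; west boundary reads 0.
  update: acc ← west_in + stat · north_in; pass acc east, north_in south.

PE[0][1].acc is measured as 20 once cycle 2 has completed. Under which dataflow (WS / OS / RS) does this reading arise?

dataflow = WS

WS (2×2 grid), PE[0][1]:
  cycle 0: PE[0][1] → acc 0, east 0, south 0
  cycle 1: PE[0][1] → acc 30, east 6, south 30
  cycle 2: PE[0][1] → acc 20, east 4, south 20
OS (3×2 grid), PE[0][1]:
  cycle 0: PE[0][1] → acc 0, east 0, south 0
  cycle 1: PE[0][1] → acc 30, east 6, south 5
  cycle 2: PE[0][1] → acc 46, east 2, south 8
RS (3×2 grid), PE[0][1]:
  cycle 0: PE[0][1] → acc 0, east 0, south 0
  cycle 1: PE[0][1] → acc 16, east 16, south 2
  cycle 2: PE[0][1] → acc 46, east 46, south 8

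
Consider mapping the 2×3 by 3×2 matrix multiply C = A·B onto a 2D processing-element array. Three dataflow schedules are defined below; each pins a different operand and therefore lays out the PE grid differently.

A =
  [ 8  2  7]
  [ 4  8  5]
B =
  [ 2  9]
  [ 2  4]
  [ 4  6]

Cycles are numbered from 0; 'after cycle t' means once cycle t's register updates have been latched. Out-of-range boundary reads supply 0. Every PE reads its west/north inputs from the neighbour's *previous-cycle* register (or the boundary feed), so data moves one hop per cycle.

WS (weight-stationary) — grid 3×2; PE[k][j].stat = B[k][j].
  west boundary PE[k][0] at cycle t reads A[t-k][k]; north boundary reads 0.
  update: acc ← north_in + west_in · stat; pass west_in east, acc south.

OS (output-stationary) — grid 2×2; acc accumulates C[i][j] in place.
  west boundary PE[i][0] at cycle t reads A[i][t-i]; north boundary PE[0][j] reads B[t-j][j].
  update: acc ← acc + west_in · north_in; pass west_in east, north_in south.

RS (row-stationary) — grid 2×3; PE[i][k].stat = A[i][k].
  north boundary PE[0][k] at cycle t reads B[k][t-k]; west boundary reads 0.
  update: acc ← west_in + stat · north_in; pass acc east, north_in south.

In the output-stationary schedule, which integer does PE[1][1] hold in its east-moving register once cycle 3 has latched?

OS (2×2). Following PE[1][1] plus its west/north inputs:
  cycle 0: PE[0][1] → acc 0, east 0, south 0
  cycle 0: PE[1][0] → acc 0, east 0, south 0
  cycle 0: PE[1][1] → acc 0, east 0, south 0
  cycle 1: PE[0][1] → acc 72, east 8, south 9
  cycle 1: PE[1][0] → acc 8, east 4, south 2
  cycle 1: PE[1][1] → acc 0, east 0, south 0
  cycle 2: PE[0][1] → acc 80, east 2, south 4
  cycle 2: PE[1][0] → acc 24, east 8, south 2
  cycle 2: PE[1][1] → acc 36, east 4, south 9
  cycle 3: PE[0][1] → acc 122, east 7, south 6
  cycle 3: PE[1][0] → acc 44, east 5, south 4
  cycle 3: PE[1][1] → acc 68, east 8, south 4

register = 8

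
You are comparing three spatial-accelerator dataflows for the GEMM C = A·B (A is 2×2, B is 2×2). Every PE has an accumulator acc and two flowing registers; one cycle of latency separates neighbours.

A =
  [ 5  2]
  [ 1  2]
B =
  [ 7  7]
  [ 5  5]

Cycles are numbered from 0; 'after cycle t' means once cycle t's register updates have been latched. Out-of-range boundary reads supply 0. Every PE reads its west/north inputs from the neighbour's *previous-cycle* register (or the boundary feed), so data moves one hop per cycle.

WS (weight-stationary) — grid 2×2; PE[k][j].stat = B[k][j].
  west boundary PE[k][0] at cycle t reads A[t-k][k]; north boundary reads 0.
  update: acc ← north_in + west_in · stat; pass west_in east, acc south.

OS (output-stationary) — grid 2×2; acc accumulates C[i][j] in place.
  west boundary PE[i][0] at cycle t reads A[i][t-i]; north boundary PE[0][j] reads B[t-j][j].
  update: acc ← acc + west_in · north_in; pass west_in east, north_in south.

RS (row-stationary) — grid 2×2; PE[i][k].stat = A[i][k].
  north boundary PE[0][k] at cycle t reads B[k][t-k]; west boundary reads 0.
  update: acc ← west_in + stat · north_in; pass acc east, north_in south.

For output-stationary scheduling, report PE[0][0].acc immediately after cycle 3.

PE[0][0].acc = 45

OS on a 2×2 grid — tracing PE[0][0] and its feeders:
  0: (0,0).acc=35  regs=<5,7>
  1: (0,0).acc=45  regs=<2,5>
  2: (0,0).acc=45  regs=<0,0>
  3: (0,0).acc=45  regs=<0,0>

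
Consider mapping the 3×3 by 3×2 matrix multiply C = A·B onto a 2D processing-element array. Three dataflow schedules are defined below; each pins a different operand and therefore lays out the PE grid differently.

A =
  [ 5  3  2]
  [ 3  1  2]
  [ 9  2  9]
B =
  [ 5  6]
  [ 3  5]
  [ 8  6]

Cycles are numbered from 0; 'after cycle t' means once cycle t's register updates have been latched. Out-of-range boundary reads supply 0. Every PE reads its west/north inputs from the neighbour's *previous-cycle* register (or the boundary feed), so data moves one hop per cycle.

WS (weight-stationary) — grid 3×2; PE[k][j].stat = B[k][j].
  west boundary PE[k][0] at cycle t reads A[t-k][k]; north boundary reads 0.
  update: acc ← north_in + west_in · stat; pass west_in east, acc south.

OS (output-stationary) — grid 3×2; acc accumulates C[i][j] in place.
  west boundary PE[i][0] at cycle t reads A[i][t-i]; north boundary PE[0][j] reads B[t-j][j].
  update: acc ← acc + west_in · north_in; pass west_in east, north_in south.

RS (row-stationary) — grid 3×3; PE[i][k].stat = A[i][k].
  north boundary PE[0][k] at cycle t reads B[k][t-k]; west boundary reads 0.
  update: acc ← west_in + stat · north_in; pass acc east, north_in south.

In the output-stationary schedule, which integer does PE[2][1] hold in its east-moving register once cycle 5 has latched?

register = 9

OS (3×2). Following PE[2][1] plus its west/north inputs:
  c0 r1c1: 0 / 0 / 0
  c0 r2c0: 0 / 0 / 0
  c0 r2c1: 0 / 0 / 0
  c1 r1c1: 0 / 0 / 0
  c1 r2c0: 0 / 0 / 0
  c1 r2c1: 0 / 0 / 0
  c2 r1c1: 18 / 3 / 6
  c2 r2c0: 45 / 9 / 5
  c2 r2c1: 0 / 0 / 0
  c3 r1c1: 23 / 1 / 5
  c3 r2c0: 51 / 2 / 3
  c3 r2c1: 54 / 9 / 6
  c4 r1c1: 35 / 2 / 6
  c4 r2c0: 123 / 9 / 8
  c4 r2c1: 64 / 2 / 5
  c5 r1c1: 35 / 0 / 0
  c5 r2c0: 123 / 0 / 0
  c5 r2c1: 118 / 9 / 6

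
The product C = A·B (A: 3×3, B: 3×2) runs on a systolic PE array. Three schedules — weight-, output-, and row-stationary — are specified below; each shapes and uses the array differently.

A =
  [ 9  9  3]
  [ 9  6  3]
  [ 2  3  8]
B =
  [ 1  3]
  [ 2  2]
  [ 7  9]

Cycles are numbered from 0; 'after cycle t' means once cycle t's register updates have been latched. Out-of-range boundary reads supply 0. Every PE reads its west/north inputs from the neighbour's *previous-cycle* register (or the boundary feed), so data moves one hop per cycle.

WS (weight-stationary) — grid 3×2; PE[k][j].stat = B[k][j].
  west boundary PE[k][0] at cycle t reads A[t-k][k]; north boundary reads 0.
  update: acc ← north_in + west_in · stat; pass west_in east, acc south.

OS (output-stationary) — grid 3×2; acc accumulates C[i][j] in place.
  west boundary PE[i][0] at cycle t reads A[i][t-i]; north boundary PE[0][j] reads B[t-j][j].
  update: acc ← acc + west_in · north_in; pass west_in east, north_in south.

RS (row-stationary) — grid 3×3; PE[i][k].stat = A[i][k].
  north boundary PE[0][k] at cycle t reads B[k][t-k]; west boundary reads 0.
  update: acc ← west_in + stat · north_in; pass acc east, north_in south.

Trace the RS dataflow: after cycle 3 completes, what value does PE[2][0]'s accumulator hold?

PE[2][0].acc = 6

Tracing RS — 3×3 array, target PE[2][0]:
  @0  [1,0]  acc 0  |  →0  ↓0
  @0  [2,0]  acc 0  |  →0  ↓0
  @1  [1,0]  acc 9  |  →9  ↓1
  @1  [2,0]  acc 0  |  →0  ↓0
  @2  [1,0]  acc 27  |  →27  ↓3
  @2  [2,0]  acc 2  |  →2  ↓1
  @3  [1,0]  acc 0  |  →0  ↓0
  @3  [2,0]  acc 6  |  →6  ↓3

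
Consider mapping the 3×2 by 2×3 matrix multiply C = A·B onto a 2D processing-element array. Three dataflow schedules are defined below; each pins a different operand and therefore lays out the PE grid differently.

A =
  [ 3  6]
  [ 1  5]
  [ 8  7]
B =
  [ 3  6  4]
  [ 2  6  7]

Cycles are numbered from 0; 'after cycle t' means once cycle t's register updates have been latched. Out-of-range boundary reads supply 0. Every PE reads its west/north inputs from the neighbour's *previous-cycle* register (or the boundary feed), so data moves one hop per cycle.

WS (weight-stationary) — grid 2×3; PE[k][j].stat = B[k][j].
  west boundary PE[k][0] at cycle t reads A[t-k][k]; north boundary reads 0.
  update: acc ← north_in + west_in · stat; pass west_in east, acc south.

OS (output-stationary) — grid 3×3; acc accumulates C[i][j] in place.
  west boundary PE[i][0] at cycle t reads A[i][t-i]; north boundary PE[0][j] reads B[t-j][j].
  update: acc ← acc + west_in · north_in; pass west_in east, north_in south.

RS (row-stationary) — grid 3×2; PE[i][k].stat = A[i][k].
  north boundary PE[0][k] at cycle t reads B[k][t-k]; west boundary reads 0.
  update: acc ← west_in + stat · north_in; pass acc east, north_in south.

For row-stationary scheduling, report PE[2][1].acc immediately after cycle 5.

RS (3×2). Following PE[2][1] plus its west/north inputs:
  [0] (1,1) acc=0 (h:0 v:0)
  [0] (2,0) acc=0 (h:0 v:0)
  [0] (2,1) acc=0 (h:0 v:0)
  [1] (1,1) acc=0 (h:0 v:0)
  [1] (2,0) acc=0 (h:0 v:0)
  [1] (2,1) acc=0 (h:0 v:0)
  [2] (1,1) acc=13 (h:13 v:2)
  [2] (2,0) acc=24 (h:24 v:3)
  [2] (2,1) acc=0 (h:0 v:0)
  [3] (1,1) acc=36 (h:36 v:6)
  [3] (2,0) acc=48 (h:48 v:6)
  [3] (2,1) acc=38 (h:38 v:2)
  [4] (1,1) acc=39 (h:39 v:7)
  [4] (2,0) acc=32 (h:32 v:4)
  [4] (2,1) acc=90 (h:90 v:6)
  [5] (1,1) acc=0 (h:0 v:0)
  [5] (2,0) acc=0 (h:0 v:0)
  [5] (2,1) acc=81 (h:81 v:7)

PE[2][1].acc = 81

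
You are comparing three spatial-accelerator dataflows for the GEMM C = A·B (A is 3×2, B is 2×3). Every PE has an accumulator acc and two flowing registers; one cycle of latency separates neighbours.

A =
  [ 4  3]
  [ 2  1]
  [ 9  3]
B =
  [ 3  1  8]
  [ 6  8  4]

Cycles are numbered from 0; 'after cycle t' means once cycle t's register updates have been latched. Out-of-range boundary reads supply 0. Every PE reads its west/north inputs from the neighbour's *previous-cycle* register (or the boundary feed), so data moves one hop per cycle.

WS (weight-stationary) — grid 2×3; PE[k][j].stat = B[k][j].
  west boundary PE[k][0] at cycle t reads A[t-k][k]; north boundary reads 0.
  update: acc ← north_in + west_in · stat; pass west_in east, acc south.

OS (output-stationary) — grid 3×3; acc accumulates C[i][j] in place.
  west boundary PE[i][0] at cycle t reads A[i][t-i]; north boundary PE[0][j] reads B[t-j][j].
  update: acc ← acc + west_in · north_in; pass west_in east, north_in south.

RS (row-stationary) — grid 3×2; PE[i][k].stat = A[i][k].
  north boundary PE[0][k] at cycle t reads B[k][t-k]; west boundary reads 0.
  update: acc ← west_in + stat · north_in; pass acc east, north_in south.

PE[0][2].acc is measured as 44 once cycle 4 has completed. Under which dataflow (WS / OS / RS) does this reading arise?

Under WS (2×3), PE[0][2]:
  after 0 — PE[0][2] acc=0, pass-E 0, pass-S 0
  after 1 — PE[0][2] acc=0, pass-E 0, pass-S 0
  after 2 — PE[0][2] acc=32, pass-E 4, pass-S 32
  after 3 — PE[0][2] acc=16, pass-E 2, pass-S 16
  after 4 — PE[0][2] acc=72, pass-E 9, pass-S 72
Under OS (3×3), PE[0][2]:
  after 0 — PE[0][2] acc=0, pass-E 0, pass-S 0
  after 1 — PE[0][2] acc=0, pass-E 0, pass-S 0
  after 2 — PE[0][2] acc=32, pass-E 4, pass-S 8
  after 3 — PE[0][2] acc=44, pass-E 3, pass-S 4
  after 4 — PE[0][2] acc=44, pass-E 0, pass-S 0
RS: PE[0][2] is outside its 3×2 grid.

dataflow = OS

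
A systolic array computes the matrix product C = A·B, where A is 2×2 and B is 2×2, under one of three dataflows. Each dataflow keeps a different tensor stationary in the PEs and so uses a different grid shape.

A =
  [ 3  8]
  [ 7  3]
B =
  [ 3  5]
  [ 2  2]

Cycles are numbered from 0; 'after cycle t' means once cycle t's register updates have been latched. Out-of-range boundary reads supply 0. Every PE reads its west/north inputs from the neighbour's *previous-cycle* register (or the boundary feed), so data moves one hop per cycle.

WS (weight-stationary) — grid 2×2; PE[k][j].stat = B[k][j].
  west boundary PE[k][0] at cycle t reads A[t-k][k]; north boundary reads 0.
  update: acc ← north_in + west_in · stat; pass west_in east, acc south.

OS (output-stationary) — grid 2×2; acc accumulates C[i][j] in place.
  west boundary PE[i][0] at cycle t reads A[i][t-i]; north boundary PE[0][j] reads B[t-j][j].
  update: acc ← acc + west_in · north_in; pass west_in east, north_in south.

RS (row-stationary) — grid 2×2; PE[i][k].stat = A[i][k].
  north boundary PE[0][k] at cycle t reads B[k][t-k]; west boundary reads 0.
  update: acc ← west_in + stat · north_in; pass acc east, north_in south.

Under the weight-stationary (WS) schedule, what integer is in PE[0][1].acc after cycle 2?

PE[0][1].acc = 35

WS 2×2: PE[0][1] cycle-by-cycle (with neighbour feeds):
  @0  [0,0]  acc 9  |  →3  ↓9
  @0  [0,1]  acc 0  |  →0  ↓0
  @1  [0,0]  acc 21  |  →7  ↓21
  @1  [0,1]  acc 15  |  →3  ↓15
  @2  [0,0]  acc 0  |  →0  ↓0
  @2  [0,1]  acc 35  |  →7  ↓35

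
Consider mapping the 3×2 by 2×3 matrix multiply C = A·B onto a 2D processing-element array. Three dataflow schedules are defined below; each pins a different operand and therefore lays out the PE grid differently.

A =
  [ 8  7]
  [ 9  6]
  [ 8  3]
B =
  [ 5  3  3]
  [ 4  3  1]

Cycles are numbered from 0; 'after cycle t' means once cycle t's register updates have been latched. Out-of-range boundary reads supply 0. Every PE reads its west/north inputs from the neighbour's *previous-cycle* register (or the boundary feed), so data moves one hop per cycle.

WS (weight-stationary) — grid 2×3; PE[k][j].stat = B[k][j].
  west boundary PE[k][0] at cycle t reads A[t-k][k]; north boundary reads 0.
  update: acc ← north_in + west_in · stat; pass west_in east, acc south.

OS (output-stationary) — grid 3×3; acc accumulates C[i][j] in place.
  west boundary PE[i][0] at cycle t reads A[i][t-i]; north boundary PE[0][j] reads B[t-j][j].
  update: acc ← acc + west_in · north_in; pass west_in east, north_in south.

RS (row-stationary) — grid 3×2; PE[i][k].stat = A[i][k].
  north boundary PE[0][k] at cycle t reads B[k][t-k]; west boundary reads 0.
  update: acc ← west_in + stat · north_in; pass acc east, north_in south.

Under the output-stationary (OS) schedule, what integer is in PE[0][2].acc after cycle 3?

PE[0][2].acc = 31

OS (3×3). Following PE[0][2] plus its west/north inputs:
  0: (0,1).acc=0  regs=<0,0>
  0: (0,2).acc=0  regs=<0,0>
  1: (0,1).acc=24  regs=<8,3>
  1: (0,2).acc=0  regs=<0,0>
  2: (0,1).acc=45  regs=<7,3>
  2: (0,2).acc=24  regs=<8,3>
  3: (0,1).acc=45  regs=<0,0>
  3: (0,2).acc=31  regs=<7,1>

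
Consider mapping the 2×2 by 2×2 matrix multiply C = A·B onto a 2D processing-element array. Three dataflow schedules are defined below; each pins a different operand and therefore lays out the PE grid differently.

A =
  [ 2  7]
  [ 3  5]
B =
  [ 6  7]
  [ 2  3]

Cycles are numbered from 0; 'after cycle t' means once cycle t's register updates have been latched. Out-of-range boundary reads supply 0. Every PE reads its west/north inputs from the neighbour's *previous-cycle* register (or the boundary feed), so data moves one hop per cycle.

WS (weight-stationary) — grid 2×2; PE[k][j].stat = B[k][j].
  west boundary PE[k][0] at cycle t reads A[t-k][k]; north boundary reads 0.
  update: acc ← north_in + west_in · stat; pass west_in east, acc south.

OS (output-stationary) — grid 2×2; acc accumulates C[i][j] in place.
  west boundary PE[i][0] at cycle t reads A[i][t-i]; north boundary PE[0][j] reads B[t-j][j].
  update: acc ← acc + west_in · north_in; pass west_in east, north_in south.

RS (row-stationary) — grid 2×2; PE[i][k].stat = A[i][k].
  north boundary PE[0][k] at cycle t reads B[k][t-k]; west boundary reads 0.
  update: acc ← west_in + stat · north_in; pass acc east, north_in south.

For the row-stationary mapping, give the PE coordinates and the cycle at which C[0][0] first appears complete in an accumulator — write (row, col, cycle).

RS: C[0][0] accumulates in PE[0][1]:
  cycle 0: PE[0][1] → acc 0, east 0, south 0
  cycle 1: PE[0][1] → acc 26, east 26, south 2

(row, col, cycle) = (0, 1, 1)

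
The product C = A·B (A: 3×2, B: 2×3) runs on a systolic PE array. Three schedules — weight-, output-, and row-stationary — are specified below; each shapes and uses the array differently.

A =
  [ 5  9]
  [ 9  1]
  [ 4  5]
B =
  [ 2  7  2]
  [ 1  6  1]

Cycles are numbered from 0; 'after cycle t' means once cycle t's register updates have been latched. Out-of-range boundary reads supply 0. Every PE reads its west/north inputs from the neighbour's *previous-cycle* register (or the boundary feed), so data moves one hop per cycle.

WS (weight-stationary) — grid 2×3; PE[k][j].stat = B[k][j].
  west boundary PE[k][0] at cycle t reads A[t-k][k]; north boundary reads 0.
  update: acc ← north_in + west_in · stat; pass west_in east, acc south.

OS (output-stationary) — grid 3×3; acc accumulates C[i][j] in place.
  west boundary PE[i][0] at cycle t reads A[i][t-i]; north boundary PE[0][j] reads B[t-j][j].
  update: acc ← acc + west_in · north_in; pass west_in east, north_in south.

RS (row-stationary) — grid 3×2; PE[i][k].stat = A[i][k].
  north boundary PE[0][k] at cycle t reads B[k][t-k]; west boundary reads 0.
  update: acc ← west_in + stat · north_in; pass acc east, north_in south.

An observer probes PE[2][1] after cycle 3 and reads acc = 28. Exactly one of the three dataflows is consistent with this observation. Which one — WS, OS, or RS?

dataflow = OS

— WS: 2×3 array has no PE[2][1].
OS (3×3 grid), PE[2][1]:
  cycle 0: PE[2][1] → acc 0, east 0, south 0
  cycle 1: PE[2][1] → acc 0, east 0, south 0
  cycle 2: PE[2][1] → acc 0, east 0, south 0
  cycle 3: PE[2][1] → acc 28, east 4, south 7
RS (3×2 grid), PE[2][1]:
  cycle 0: PE[2][1] → acc 0, east 0, south 0
  cycle 1: PE[2][1] → acc 0, east 0, south 0
  cycle 2: PE[2][1] → acc 0, east 0, south 0
  cycle 3: PE[2][1] → acc 13, east 13, south 1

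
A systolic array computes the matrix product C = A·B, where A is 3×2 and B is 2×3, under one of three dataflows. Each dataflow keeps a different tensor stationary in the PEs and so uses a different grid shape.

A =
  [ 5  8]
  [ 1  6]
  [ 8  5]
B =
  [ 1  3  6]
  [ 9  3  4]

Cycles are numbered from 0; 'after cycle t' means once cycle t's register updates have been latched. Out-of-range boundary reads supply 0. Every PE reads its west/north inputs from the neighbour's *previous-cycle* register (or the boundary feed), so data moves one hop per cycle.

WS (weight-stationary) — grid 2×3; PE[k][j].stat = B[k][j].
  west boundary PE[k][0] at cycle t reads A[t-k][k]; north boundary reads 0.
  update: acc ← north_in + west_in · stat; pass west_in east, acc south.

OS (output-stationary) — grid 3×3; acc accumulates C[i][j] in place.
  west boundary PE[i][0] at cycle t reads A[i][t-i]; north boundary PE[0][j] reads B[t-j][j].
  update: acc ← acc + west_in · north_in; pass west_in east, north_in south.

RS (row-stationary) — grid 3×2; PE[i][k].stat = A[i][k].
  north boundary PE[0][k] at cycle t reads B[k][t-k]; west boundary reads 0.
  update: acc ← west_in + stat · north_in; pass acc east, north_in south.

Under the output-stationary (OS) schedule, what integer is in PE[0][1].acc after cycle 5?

Tracing OS — 3×3 array, target PE[0][1]:
  cycle 0: PE[0][0] → acc 5, east 5, south 1
  cycle 0: PE[0][1] → acc 0, east 0, south 0
  cycle 1: PE[0][0] → acc 77, east 8, south 9
  cycle 1: PE[0][1] → acc 15, east 5, south 3
  cycle 2: PE[0][0] → acc 77, east 0, south 0
  cycle 2: PE[0][1] → acc 39, east 8, south 3
  cycle 3: PE[0][0] → acc 77, east 0, south 0
  cycle 3: PE[0][1] → acc 39, east 0, south 0
  cycle 4: PE[0][0] → acc 77, east 0, south 0
  cycle 4: PE[0][1] → acc 39, east 0, south 0
  cycle 5: PE[0][0] → acc 77, east 0, south 0
  cycle 5: PE[0][1] → acc 39, east 0, south 0

PE[0][1].acc = 39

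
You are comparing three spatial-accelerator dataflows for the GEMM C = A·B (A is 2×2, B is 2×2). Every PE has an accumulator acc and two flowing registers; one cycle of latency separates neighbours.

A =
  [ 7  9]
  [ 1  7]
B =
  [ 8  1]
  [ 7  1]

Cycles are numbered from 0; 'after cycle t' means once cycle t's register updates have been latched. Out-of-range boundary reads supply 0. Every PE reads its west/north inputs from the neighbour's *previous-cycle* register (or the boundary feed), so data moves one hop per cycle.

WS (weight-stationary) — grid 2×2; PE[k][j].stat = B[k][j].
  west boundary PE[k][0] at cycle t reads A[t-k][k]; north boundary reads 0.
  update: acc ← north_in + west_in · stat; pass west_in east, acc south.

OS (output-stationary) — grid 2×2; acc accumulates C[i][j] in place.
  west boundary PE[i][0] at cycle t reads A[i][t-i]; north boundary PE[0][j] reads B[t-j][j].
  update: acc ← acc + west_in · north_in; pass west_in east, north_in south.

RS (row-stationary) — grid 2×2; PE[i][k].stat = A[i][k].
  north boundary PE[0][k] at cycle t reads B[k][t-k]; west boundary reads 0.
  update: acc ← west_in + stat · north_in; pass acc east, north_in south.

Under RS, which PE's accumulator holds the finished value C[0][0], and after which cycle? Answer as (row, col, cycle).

(row, col, cycle) = (0, 1, 1)

RS — PE[0][1] is where C[0][0] collects:
  step 0 · PE0,1: acc=0; fwd→0 fwd↓0
  step 1 · PE0,1: acc=119; fwd→119 fwd↓7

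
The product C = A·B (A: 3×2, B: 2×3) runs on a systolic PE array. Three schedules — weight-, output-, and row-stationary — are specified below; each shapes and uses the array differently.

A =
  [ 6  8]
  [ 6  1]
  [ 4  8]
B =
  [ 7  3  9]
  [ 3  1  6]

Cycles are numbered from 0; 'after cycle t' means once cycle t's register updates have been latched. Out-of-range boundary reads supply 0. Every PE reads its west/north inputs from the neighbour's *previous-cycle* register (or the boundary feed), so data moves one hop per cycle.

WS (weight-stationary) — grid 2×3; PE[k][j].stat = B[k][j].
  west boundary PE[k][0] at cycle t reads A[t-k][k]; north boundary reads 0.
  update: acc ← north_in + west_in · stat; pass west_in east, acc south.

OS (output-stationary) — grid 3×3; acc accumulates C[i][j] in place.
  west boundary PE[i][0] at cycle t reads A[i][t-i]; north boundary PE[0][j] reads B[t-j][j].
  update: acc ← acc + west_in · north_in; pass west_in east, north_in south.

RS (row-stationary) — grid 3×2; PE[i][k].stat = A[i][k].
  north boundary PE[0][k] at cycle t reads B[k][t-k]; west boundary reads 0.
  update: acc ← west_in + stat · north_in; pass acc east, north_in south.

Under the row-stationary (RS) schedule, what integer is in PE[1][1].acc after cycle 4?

RS (3×2). Following PE[1][1] plus its west/north inputs:
  0: (0,1).acc=0  regs=<0,0>
  0: (1,0).acc=0  regs=<0,0>
  0: (1,1).acc=0  regs=<0,0>
  1: (0,1).acc=66  regs=<66,3>
  1: (1,0).acc=42  regs=<42,7>
  1: (1,1).acc=0  regs=<0,0>
  2: (0,1).acc=26  regs=<26,1>
  2: (1,0).acc=18  regs=<18,3>
  2: (1,1).acc=45  regs=<45,3>
  3: (0,1).acc=102  regs=<102,6>
  3: (1,0).acc=54  regs=<54,9>
  3: (1,1).acc=19  regs=<19,1>
  4: (0,1).acc=0  regs=<0,0>
  4: (1,0).acc=0  regs=<0,0>
  4: (1,1).acc=60  regs=<60,6>

PE[1][1].acc = 60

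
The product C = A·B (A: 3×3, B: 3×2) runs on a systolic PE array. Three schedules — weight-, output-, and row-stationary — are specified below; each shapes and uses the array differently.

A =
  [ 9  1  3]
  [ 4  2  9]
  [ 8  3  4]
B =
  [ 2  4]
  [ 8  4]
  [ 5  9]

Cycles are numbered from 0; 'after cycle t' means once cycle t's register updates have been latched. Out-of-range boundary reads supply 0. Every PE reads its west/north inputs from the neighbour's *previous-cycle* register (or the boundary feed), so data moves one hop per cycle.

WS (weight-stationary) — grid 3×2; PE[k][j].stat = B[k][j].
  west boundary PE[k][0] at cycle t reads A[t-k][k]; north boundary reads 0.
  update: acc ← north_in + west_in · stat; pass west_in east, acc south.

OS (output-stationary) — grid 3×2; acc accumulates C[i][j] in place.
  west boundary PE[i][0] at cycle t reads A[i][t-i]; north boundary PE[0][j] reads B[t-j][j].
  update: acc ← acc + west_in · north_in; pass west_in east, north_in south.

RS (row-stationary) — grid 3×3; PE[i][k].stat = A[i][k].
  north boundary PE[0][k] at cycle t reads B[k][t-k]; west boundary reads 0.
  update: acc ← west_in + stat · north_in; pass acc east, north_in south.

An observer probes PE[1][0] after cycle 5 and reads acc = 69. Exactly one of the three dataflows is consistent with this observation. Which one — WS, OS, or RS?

WS [3×2] PE[1][0] across cycles:
  c0 r1c0: 0 / 0 / 0
  c1 r1c0: 26 / 1 / 26
  c2 r1c0: 24 / 2 / 24
  c3 r1c0: 40 / 3 / 40
  c4 r1c0: 0 / 0 / 0
  c5 r1c0: 0 / 0 / 0
OS [3×2] PE[1][0] across cycles:
  c0 r1c0: 0 / 0 / 0
  c1 r1c0: 8 / 4 / 2
  c2 r1c0: 24 / 2 / 8
  c3 r1c0: 69 / 9 / 5
  c4 r1c0: 69 / 0 / 0
  c5 r1c0: 69 / 0 / 0
RS [3×3] PE[1][0] across cycles:
  c0 r1c0: 0 / 0 / 0
  c1 r1c0: 8 / 8 / 2
  c2 r1c0: 16 / 16 / 4
  c3 r1c0: 0 / 0 / 0
  c4 r1c0: 0 / 0 / 0
  c5 r1c0: 0 / 0 / 0

dataflow = OS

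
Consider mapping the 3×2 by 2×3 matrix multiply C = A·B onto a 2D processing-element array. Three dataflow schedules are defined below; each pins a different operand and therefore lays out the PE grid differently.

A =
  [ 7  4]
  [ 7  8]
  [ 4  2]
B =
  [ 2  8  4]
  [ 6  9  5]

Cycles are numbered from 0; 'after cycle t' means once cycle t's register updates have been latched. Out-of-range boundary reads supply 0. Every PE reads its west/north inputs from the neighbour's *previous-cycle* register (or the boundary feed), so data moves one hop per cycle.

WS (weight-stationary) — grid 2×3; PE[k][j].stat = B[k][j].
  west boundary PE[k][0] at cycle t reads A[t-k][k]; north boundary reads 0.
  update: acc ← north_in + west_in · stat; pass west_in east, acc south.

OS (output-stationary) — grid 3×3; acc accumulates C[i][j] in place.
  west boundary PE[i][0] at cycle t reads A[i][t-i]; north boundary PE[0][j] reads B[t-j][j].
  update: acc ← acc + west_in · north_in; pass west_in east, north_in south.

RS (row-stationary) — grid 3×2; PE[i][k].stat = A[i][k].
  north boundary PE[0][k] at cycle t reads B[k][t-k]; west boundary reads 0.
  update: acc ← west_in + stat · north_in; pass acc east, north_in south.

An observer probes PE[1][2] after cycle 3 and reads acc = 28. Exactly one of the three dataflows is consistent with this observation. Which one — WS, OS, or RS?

— WS: 2×3; PE[1][2] trace:
  cycle 0: PE[1][2] → acc 0, east 0, south 0
  cycle 1: PE[1][2] → acc 0, east 0, south 0
  cycle 2: PE[1][2] → acc 0, east 0, south 0
  cycle 3: PE[1][2] → acc 48, east 4, south 48
— OS: 3×3; PE[1][2] trace:
  cycle 0: PE[1][2] → acc 0, east 0, south 0
  cycle 1: PE[1][2] → acc 0, east 0, south 0
  cycle 2: PE[1][2] → acc 0, east 0, south 0
  cycle 3: PE[1][2] → acc 28, east 7, south 4
RS: PE[1][2] is outside its 3×2 grid.

dataflow = OS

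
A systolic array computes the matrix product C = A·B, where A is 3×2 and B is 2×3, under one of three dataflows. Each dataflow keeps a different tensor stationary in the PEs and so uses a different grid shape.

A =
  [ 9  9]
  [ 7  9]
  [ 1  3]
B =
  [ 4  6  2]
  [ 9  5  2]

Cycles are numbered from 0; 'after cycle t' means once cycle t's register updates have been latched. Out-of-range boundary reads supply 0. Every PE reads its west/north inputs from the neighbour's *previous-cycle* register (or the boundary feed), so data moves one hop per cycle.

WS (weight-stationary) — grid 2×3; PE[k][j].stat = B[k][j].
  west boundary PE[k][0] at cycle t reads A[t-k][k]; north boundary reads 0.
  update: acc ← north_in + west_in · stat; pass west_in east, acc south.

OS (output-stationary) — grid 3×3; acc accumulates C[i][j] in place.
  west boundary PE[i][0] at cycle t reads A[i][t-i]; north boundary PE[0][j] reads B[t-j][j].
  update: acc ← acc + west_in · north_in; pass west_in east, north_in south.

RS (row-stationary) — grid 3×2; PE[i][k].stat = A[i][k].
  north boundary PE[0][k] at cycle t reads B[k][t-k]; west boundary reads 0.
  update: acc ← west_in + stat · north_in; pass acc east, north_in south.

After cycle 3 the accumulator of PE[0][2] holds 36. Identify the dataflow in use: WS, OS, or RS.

dataflow = OS

WS (2×3 grid), PE[0][2]:
  cycle 0: PE[0][2] → acc 0, east 0, south 0
  cycle 1: PE[0][2] → acc 0, east 0, south 0
  cycle 2: PE[0][2] → acc 18, east 9, south 18
  cycle 3: PE[0][2] → acc 14, east 7, south 14
OS (3×3 grid), PE[0][2]:
  cycle 0: PE[0][2] → acc 0, east 0, south 0
  cycle 1: PE[0][2] → acc 0, east 0, south 0
  cycle 2: PE[0][2] → acc 18, east 9, south 2
  cycle 3: PE[0][2] → acc 36, east 9, south 2
RS: PE[0][2] is outside its 3×2 grid.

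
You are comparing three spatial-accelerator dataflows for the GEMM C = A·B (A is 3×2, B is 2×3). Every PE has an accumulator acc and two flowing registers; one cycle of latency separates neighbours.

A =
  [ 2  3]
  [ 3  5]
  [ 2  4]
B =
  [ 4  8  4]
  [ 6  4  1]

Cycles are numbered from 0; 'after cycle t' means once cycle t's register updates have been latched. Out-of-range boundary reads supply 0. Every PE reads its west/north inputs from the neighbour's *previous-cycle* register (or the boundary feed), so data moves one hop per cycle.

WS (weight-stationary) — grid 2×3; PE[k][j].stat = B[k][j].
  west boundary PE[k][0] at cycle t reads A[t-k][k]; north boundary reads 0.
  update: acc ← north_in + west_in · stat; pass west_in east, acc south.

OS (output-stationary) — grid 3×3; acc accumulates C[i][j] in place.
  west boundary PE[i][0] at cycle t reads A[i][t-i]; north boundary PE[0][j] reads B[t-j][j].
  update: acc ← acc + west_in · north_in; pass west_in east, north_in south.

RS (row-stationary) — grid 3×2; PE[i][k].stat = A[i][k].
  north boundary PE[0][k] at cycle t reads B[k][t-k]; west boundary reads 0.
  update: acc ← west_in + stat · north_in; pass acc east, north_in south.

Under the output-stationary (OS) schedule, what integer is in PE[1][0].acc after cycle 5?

OS on a 3×3 grid — tracing PE[1][0] and its feeders:
  after 0 — PE[0][0] acc=8, pass-E 2, pass-S 4
  after 0 — PE[1][0] acc=0, pass-E 0, pass-S 0
  after 1 — PE[0][0] acc=26, pass-E 3, pass-S 6
  after 1 — PE[1][0] acc=12, pass-E 3, pass-S 4
  after 2 — PE[0][0] acc=26, pass-E 0, pass-S 0
  after 2 — PE[1][0] acc=42, pass-E 5, pass-S 6
  after 3 — PE[0][0] acc=26, pass-E 0, pass-S 0
  after 3 — PE[1][0] acc=42, pass-E 0, pass-S 0
  after 4 — PE[0][0] acc=26, pass-E 0, pass-S 0
  after 4 — PE[1][0] acc=42, pass-E 0, pass-S 0
  after 5 — PE[0][0] acc=26, pass-E 0, pass-S 0
  after 5 — PE[1][0] acc=42, pass-E 0, pass-S 0

PE[1][0].acc = 42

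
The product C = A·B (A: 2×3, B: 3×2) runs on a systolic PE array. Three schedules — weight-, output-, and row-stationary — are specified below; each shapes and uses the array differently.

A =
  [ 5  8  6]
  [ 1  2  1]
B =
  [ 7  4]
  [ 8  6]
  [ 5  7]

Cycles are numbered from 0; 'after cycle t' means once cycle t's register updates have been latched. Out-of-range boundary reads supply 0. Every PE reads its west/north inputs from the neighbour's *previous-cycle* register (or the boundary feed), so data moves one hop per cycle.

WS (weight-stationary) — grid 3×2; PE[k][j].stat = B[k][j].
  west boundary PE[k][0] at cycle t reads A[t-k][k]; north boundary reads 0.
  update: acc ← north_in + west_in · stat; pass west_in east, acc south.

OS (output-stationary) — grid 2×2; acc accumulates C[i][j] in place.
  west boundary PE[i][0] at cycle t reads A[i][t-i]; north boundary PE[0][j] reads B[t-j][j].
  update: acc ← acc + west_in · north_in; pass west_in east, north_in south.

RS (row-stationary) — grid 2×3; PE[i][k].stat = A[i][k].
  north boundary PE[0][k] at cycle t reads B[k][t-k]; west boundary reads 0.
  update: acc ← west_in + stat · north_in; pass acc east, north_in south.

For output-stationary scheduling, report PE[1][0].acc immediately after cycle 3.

PE[1][0].acc = 28

OS 2×2: PE[1][0] cycle-by-cycle (with neighbour feeds):
  @0  [0,0]  acc 35  |  →5  ↓7
  @0  [1,0]  acc 0  |  →0  ↓0
  @1  [0,0]  acc 99  |  →8  ↓8
  @1  [1,0]  acc 7  |  →1  ↓7
  @2  [0,0]  acc 129  |  →6  ↓5
  @2  [1,0]  acc 23  |  →2  ↓8
  @3  [0,0]  acc 129  |  →0  ↓0
  @3  [1,0]  acc 28  |  →1  ↓5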